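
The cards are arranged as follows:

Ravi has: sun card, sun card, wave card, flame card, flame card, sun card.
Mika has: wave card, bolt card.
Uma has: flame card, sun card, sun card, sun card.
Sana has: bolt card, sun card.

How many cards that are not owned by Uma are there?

Total cards: 14; with the excluded value: 4; remaining 14 − 4 = 10.

10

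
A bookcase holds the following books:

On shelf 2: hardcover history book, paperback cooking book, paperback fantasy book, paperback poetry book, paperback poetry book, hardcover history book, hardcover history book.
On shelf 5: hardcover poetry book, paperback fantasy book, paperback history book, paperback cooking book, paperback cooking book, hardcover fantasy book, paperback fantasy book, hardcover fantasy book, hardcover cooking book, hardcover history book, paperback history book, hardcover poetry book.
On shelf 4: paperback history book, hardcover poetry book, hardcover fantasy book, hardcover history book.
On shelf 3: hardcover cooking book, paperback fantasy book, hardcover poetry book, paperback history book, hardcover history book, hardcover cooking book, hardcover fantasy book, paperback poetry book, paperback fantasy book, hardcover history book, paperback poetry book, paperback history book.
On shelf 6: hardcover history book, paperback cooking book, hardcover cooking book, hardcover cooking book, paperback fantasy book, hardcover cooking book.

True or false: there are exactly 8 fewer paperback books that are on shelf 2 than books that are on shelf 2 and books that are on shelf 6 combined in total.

False

There are 4 paperback books on shelf 2.
books on shelf 2: 7; books on shelf 6: 6; combined: 7 + 6 = 13.
The claim requires 13 − 4 (= 9) to equal 8, which does not hold.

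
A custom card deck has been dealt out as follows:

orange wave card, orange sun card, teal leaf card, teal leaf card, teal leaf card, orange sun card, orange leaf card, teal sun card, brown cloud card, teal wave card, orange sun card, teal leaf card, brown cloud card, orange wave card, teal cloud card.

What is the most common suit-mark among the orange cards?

sun

Counts by suit-mark (restricted to orange cards): sun 3, wave 2, leaf 1.
The maximum is 3, held uniquely by sun.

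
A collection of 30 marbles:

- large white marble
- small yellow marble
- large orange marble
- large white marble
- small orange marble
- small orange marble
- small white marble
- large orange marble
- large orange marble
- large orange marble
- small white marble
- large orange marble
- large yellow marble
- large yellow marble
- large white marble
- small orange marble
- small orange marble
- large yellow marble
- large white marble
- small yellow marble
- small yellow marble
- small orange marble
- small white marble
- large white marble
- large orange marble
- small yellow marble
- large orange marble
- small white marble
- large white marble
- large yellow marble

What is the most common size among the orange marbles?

Counts by size (restricted to orange marbles): large 7, small 5.
The maximum is 7, held uniquely by large.

large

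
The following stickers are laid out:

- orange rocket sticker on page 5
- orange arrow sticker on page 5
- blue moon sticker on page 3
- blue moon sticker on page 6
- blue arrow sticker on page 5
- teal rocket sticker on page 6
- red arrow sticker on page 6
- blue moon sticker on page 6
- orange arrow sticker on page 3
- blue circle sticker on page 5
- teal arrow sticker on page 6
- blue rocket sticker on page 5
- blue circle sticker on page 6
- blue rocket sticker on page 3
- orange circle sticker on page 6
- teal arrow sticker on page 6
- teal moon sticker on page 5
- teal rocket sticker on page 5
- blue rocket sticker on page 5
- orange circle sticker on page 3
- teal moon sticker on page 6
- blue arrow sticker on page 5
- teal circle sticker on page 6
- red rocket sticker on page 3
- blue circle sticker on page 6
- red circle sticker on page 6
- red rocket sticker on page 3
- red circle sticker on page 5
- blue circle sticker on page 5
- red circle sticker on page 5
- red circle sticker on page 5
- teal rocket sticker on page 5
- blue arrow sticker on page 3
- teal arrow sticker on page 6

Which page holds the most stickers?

Counts by page: page 5→14, page 6→13, page 3→7.
The maximum is 14, held uniquely by page 5.

page 5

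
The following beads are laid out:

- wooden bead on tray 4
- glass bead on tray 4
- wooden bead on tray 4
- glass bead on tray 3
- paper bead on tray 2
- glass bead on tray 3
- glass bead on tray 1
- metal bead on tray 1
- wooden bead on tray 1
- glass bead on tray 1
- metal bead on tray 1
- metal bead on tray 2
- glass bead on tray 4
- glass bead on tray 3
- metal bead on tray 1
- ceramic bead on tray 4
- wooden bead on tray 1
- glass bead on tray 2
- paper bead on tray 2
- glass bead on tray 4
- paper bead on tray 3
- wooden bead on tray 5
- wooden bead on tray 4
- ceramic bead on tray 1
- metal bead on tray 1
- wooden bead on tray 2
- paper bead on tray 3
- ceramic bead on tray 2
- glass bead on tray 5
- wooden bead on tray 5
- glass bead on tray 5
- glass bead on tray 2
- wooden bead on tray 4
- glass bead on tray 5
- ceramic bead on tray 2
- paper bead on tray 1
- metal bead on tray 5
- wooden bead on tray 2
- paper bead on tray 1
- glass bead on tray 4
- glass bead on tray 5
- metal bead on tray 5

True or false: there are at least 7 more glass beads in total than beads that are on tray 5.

True

There are 15 glass beads.
There are 8 beads on tray 5.
The claim requires 15 − 8 = 7 ≥ 7, which holds.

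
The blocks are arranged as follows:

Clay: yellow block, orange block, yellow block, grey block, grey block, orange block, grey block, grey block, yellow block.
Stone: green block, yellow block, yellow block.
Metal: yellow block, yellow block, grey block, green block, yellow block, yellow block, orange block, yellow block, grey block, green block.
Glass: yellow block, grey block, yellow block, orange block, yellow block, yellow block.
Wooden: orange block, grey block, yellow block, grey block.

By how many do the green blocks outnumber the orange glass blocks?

green blocks: 3.
orange glass blocks: 1.
3 − 1 = 2.

2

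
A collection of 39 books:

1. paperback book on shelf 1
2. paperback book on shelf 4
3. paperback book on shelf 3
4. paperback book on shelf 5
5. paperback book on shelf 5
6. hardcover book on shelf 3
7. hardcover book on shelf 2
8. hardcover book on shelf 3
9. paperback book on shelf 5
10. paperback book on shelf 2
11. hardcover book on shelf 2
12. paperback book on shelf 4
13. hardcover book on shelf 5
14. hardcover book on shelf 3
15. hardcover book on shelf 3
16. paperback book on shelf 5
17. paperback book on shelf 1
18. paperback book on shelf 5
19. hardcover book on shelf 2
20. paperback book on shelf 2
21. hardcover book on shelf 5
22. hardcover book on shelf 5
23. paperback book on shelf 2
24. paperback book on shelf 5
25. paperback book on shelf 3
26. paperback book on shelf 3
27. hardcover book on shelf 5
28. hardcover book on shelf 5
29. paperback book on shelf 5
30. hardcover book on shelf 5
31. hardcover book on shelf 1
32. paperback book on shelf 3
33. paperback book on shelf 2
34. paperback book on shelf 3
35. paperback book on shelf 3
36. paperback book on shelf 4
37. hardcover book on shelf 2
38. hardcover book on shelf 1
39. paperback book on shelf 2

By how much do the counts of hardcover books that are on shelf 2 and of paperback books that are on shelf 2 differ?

hardcover books on shelf 2: 4. paperback books on shelf 2: 5.
|4 − 5| = 5 − 4 = 1.

1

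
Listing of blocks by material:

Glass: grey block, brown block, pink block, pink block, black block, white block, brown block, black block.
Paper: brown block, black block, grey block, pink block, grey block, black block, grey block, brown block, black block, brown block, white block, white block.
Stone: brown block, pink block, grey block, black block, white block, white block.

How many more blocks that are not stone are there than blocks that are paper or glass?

blocks that are not stone: 20.
blocks that are paper or glass: 20.
20 − 20 = 0.

0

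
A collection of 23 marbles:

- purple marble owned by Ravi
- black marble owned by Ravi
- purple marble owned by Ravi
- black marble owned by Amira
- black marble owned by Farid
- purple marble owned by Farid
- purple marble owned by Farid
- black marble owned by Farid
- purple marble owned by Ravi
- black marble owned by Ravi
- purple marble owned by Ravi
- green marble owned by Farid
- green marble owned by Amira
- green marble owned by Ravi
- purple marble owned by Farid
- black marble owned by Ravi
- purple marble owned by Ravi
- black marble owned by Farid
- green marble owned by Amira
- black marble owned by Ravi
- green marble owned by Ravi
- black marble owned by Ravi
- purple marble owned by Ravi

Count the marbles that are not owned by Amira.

20

Total marbles: 23; with the excluded value: 3; remaining 23 − 3 = 20.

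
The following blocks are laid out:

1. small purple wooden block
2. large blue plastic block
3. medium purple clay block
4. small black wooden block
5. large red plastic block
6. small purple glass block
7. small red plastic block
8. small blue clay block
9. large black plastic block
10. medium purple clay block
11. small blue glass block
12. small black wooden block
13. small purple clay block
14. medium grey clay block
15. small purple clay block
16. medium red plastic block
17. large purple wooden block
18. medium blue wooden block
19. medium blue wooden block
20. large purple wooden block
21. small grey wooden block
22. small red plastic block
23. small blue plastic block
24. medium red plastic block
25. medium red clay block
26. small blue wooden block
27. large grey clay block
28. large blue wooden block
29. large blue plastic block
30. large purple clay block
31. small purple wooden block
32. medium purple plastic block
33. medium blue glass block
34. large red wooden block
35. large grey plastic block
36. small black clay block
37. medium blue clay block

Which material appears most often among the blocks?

Counts by material: wooden 12, clay 11, plastic 11, glass 3.
The maximum is 12, held uniquely by wooden.

wooden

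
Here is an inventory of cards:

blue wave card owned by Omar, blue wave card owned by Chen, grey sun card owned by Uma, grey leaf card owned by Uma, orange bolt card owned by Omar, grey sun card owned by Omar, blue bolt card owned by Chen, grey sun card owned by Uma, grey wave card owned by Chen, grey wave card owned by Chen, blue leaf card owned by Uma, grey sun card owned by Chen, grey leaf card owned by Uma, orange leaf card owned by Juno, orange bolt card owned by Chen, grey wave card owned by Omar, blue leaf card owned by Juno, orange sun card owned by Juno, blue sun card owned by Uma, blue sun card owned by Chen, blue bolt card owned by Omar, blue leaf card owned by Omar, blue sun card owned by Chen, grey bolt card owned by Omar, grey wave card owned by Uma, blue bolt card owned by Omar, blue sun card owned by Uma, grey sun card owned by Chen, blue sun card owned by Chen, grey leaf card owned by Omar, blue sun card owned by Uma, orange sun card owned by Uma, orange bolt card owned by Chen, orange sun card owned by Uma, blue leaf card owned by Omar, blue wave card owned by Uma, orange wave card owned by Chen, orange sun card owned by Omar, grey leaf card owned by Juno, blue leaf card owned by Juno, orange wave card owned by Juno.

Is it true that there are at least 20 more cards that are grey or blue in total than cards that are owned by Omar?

There are 31 cards that are grey or blue.
Count of cards owned by Omar: 11.
The claim requires 31 − 11 = 20 ≥ 20, which holds.

True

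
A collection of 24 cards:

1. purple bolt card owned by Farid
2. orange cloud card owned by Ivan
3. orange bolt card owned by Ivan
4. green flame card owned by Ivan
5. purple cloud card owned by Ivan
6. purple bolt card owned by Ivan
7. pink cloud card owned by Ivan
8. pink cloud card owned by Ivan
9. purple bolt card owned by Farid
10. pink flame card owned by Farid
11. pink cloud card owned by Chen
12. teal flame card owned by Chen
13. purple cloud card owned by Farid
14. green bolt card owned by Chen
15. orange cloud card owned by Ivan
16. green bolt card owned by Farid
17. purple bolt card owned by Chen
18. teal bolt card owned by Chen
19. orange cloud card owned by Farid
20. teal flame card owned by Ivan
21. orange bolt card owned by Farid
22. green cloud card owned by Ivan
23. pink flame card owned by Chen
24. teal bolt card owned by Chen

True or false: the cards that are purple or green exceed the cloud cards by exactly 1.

True

There are 10 cards that are purple or green.
There are 9 cloud cards.
The claim requires 10 − 9 (= 1) to equal 1, which holds.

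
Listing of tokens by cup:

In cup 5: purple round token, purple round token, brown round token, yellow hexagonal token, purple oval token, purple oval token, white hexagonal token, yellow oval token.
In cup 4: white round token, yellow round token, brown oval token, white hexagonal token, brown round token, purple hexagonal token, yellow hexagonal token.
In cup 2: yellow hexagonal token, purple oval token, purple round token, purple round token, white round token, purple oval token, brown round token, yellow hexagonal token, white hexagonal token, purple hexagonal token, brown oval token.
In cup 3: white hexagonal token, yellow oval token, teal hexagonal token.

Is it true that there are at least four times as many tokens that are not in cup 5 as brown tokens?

True

tokens that are not in cup 5: 21.
brown tokens: 5.
The claim requires 21 ≥ 4 × 5 = 20, which holds.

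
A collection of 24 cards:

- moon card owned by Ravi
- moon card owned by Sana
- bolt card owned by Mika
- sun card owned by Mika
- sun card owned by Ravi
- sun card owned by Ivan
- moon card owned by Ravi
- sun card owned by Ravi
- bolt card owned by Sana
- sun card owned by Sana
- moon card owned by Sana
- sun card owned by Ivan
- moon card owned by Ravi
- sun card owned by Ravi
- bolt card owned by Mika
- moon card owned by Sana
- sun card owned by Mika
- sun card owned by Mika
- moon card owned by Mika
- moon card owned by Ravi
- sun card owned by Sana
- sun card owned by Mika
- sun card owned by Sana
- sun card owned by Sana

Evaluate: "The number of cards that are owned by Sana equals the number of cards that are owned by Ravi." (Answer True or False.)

False

Count of cards owned by Sana: 8.
Count of cards owned by Ravi: 7.
The claim requires 8 = 7, which does not hold.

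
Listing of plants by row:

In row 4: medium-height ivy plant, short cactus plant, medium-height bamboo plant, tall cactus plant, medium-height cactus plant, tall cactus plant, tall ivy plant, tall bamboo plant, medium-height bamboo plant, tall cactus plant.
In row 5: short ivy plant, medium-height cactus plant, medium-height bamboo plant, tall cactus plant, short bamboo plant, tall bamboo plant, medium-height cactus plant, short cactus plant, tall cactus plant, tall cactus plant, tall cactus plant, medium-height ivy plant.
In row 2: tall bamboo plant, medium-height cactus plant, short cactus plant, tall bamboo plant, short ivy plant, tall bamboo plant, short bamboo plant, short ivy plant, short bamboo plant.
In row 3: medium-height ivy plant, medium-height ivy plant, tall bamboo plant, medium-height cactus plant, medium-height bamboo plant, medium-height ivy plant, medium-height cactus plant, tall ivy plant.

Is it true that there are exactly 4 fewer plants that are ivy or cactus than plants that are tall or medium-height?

True

plants that are ivy or cactus: 26.
plants that are tall or medium-height: 30.
The claim requires 30 − 26 (= 4) to equal 4, which holds.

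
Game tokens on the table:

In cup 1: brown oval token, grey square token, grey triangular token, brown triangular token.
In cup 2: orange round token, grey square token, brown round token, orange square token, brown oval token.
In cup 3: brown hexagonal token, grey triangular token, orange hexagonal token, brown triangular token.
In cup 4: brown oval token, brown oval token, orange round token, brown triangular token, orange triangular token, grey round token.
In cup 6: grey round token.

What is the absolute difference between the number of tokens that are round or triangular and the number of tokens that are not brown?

tokens that are round or triangular: 11. tokens that are not brown: 11.
|11 − 11| = 11 − 11 = 0.

0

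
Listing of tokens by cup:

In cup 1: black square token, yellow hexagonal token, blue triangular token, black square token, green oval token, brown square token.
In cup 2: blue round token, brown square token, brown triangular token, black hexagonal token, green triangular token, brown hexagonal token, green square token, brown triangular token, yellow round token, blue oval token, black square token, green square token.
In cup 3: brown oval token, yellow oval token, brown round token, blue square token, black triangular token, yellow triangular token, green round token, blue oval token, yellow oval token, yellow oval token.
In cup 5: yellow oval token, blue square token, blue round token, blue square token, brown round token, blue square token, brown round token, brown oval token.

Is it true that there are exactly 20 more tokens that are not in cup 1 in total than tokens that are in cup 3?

True

tokens that are not in cup 1: 30.
tokens in cup 3: 10.
The claim requires 30 − 10 (= 20) to equal 20, which holds.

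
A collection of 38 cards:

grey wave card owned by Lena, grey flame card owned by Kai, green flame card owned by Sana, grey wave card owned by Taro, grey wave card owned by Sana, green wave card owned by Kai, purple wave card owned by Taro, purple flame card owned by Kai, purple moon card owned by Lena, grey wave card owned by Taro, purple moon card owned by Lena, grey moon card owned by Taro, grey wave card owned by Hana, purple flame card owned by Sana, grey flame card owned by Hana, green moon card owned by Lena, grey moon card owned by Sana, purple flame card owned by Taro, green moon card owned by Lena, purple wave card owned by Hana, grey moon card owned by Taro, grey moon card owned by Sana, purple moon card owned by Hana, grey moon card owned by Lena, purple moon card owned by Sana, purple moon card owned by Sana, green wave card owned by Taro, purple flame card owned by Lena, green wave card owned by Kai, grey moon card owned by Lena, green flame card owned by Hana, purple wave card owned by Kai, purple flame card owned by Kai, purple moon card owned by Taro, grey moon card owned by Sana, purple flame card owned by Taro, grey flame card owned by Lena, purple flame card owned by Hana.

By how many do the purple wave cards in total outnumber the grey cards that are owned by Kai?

purple wave cards: 3.
grey cards owned by Kai: 1.
3 − 1 = 2.

2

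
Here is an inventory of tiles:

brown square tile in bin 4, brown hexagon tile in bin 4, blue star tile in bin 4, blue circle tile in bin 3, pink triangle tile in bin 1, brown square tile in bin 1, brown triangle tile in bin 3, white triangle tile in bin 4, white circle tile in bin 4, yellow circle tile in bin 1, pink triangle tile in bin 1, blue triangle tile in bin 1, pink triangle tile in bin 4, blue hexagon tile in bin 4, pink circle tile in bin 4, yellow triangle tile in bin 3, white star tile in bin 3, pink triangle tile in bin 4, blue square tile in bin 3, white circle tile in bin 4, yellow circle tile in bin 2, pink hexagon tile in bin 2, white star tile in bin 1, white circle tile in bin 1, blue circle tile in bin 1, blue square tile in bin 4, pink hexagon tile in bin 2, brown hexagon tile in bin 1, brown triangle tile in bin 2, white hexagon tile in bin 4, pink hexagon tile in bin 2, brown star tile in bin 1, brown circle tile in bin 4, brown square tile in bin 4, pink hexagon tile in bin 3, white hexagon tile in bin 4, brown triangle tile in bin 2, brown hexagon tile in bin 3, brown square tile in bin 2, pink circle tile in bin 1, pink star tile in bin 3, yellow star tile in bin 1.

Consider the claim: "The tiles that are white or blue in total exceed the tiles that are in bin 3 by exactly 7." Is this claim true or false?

There are 15 tiles that are white or blue.
There are 8 tiles in bin 3.
The claim requires 15 − 8 (= 7) to equal 7, which holds.

True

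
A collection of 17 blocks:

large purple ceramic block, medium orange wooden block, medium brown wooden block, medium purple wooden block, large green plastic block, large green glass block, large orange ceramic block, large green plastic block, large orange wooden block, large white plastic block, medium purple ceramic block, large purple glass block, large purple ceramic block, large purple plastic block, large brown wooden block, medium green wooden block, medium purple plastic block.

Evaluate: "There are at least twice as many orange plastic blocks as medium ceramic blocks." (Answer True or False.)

|orange plastic blocks| = 0.
|medium ceramic blocks| = 1.
The claim requires 0 ≥ 2 × 1 = 2, which does not hold.

False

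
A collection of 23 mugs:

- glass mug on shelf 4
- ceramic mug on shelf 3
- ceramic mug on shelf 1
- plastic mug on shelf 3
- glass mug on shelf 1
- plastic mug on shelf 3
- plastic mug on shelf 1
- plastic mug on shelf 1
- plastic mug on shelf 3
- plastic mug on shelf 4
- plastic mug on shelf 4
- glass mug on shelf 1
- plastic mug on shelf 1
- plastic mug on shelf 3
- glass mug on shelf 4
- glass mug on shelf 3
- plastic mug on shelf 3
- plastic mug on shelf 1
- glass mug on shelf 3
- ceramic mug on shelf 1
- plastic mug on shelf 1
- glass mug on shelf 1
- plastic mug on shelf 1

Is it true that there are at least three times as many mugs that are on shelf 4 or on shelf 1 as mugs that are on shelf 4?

mugs on shelf 4 or on shelf 1: 15.
mugs on shelf 4: 4.
The claim requires 15 ≥ 3 × 4 = 12, which holds.

True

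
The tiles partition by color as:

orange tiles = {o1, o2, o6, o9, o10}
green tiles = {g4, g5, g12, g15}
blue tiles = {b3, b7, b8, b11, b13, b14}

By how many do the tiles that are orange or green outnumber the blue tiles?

tiles that are orange or green: 9.
blue tiles: 6.
9 − 6 = 3.

3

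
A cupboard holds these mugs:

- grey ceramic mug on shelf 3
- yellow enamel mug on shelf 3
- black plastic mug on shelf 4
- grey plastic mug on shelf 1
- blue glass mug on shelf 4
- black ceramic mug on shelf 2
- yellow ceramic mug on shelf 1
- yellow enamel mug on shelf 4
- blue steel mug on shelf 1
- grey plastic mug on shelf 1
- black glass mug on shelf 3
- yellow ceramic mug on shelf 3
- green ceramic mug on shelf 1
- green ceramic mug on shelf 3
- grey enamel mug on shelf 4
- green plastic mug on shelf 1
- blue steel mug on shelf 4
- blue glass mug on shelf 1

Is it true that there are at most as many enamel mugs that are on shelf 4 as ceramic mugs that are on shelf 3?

True

There are 2 enamel mugs on shelf 4.
There are 3 ceramic mugs on shelf 3.
The claim requires 2 ≤ 3, which holds.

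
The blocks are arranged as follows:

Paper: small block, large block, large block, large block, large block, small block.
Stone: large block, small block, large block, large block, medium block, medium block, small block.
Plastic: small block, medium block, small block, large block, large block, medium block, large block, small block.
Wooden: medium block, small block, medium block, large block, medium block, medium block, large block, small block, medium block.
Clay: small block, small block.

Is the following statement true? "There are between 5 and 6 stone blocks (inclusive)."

|stone blocks| = 7.
The claim requires 5 ≤ 7 ≤ 6, which does not hold.

False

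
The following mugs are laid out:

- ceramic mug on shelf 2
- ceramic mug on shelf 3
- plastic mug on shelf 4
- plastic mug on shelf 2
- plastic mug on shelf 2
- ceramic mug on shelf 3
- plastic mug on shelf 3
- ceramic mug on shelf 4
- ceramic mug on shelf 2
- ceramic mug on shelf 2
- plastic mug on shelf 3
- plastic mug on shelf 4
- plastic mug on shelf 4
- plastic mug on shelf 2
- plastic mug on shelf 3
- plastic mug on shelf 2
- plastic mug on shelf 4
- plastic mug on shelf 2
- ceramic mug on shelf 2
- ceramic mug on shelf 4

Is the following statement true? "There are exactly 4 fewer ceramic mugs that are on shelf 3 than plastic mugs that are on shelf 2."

False

|ceramic mugs on shelf 3| = 2.
|plastic mugs on shelf 2| = 5.
The claim requires 5 − 2 (= 3) to equal 4, which does not hold.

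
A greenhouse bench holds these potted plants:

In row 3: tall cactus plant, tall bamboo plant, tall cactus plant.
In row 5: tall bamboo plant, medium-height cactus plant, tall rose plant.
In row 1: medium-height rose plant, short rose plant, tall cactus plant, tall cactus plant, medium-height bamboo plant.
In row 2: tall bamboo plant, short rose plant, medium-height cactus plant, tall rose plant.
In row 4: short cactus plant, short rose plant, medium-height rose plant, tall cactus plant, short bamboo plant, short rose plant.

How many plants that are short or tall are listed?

short: 6; tall: 10; together 6 + 10 = 16.

16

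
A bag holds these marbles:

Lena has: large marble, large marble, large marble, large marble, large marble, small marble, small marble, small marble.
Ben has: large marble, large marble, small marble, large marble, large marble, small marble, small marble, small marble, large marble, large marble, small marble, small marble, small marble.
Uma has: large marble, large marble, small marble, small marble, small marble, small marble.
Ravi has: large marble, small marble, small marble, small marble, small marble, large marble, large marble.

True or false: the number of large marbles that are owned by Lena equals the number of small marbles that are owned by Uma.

|large marbles owned by Lena| = 5.
|small marbles owned by Uma| = 4.
The claim requires 5 = 4, which does not hold.

False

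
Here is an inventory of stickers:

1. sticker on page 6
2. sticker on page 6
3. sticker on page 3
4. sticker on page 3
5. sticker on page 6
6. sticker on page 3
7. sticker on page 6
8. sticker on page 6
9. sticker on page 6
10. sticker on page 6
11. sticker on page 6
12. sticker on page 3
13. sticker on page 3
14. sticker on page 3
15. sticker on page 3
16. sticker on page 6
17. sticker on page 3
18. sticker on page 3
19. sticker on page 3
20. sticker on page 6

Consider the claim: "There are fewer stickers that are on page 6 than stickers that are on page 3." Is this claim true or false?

stickers on page 6: 10.
stickers on page 3: 10.
The claim requires 10 < 10, which does not hold.

False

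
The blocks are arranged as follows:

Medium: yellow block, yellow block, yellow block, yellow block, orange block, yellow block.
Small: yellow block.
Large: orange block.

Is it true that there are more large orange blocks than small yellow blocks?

There is 1 large orange block.
There is 1 small yellow block.
The claim requires 1 > 1, which does not hold.

False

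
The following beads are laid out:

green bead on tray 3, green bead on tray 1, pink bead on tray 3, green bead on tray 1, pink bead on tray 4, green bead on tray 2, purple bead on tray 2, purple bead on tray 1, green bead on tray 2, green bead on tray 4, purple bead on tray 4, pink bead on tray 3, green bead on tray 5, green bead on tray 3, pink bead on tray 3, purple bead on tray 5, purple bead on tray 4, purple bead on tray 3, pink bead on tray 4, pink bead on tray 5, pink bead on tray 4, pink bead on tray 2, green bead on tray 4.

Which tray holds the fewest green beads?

tray 5

Counts by tray (restricted to green beads): tray 1→2, tray 4→2, tray 3→2, tray 2→2, tray 5→1.
The minimum is 1, held uniquely by tray 5.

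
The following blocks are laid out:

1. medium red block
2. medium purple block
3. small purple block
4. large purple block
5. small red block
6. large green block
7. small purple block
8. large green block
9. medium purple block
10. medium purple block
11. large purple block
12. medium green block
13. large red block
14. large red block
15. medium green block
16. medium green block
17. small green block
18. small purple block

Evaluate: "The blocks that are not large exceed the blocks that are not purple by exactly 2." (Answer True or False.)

There are 12 blocks that are not large.
There are 10 blocks that are not purple.
The claim requires 12 − 10 (= 2) to equal 2, which holds.

True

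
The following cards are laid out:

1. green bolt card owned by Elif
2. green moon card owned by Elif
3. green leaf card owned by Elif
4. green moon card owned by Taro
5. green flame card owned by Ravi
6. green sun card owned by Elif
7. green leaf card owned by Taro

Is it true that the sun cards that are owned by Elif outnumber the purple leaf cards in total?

|sun cards owned by Elif| = 1.
|purple leaf cards| = 0.
The claim requires 1 > 0, which holds.

True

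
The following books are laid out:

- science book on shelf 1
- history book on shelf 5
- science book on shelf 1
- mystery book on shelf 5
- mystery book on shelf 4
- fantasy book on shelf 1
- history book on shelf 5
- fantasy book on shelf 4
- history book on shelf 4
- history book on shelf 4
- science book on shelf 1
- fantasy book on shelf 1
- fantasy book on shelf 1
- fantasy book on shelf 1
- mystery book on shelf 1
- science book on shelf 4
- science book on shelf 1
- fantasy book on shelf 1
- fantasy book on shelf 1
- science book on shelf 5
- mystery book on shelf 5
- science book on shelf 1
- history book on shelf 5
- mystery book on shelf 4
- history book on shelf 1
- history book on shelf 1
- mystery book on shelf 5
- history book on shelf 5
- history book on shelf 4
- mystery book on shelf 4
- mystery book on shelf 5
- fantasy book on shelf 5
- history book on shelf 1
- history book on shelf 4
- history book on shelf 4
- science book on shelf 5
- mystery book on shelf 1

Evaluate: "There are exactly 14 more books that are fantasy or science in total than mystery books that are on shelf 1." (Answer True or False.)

books that are fantasy or science: 16.
mystery books on shelf 1: 2.
The claim requires 16 − 2 (= 14) to equal 14, which holds.

True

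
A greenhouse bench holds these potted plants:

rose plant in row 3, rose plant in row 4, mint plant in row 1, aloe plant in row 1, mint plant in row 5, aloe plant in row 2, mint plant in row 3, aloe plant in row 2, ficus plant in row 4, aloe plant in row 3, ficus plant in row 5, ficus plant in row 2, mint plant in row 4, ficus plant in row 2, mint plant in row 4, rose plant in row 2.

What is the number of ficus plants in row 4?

1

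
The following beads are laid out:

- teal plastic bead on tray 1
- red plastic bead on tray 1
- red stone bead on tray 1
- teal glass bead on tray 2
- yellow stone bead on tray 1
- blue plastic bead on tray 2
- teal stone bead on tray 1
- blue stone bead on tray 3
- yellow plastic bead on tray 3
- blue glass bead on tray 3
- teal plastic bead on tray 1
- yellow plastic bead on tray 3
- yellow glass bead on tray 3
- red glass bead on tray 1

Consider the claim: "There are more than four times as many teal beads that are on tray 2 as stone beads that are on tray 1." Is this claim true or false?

False

There is 1 teal bead on tray 2.
There are 3 stone beads on tray 1.
The claim requires 1 > 4 × 3 = 12, which does not hold.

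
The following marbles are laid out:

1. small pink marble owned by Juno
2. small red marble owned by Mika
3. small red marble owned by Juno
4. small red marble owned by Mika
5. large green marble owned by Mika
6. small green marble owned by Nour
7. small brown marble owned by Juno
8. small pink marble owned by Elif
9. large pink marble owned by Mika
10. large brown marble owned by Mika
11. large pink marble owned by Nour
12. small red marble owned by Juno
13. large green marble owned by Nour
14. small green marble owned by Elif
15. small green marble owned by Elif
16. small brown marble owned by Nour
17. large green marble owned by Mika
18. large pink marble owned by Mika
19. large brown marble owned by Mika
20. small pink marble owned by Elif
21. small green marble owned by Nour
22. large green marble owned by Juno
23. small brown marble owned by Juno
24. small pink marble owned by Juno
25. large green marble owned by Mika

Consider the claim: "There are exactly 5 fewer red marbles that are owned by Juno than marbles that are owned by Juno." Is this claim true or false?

red marbles owned by Juno: 2.
marbles owned by Juno: 7.
The claim requires 7 − 2 (= 5) to equal 5, which holds.

True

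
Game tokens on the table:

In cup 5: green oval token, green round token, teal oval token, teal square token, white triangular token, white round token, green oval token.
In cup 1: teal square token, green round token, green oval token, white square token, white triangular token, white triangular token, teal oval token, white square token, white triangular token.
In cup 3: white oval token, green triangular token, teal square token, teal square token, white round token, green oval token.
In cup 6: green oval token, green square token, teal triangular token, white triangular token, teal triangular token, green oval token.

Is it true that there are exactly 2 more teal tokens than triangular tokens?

False

|teal tokens| = 8.
|triangular tokens| = 8.
The claim requires 8 − 8 (= 0) to equal 2, which does not hold.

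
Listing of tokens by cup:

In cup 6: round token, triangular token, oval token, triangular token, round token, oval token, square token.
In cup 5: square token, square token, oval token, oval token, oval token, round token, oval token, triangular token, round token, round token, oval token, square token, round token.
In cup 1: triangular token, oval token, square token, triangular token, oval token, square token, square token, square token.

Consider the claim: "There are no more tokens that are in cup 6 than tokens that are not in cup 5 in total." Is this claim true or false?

True

tokens in cup 6: 7.
tokens that are not in cup 5: 15.
The claim requires 7 ≤ 15, which holds.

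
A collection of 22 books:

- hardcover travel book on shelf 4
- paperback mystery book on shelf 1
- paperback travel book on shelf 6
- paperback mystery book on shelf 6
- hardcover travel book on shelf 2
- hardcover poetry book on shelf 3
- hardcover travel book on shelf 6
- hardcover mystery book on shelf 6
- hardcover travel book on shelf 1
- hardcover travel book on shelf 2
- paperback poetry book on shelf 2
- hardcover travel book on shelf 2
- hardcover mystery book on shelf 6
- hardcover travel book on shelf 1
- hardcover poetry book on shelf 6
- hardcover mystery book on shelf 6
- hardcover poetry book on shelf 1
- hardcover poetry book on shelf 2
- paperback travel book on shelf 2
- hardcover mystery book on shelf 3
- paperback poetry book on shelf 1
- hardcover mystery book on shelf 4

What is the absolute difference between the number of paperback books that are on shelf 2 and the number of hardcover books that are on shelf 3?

paperback books on shelf 2: 2. hardcover books on shelf 3: 2.
|2 − 2| = 2 − 2 = 0.

0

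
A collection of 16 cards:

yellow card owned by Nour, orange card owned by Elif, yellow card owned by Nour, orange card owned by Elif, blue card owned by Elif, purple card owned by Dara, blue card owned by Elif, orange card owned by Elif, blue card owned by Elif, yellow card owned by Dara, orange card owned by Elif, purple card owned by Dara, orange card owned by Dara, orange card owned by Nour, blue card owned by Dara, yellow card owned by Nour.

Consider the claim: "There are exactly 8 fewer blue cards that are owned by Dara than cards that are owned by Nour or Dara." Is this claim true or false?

True

blue cards owned by Dara: 1.
cards owned by Nour or Dara: 9.
The claim requires 9 − 1 (= 8) to equal 8, which holds.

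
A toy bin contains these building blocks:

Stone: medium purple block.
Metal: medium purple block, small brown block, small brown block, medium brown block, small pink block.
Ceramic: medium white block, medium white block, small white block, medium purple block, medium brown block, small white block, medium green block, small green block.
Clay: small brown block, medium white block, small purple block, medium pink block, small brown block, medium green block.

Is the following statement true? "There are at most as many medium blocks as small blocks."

False

medium blocks: 11.
small blocks: 9.
The claim requires 11 ≤ 9, which does not hold.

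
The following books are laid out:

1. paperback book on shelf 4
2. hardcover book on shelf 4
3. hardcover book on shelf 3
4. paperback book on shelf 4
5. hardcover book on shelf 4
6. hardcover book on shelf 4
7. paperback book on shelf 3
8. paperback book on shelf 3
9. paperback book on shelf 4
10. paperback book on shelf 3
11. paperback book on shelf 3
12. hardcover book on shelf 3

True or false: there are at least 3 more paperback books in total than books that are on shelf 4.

|paperback books| = 7.
|books on shelf 4| = 6.
The claim requires 7 − 6 = 1 ≥ 3, which does not hold.

False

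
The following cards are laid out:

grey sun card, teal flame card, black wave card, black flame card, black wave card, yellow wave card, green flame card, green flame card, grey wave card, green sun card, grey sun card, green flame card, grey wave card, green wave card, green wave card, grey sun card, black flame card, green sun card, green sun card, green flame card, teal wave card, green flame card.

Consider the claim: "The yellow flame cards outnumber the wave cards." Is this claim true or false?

False

There are 0 yellow flame cards.
There are 8 wave cards.
The claim requires 0 > 8, which does not hold.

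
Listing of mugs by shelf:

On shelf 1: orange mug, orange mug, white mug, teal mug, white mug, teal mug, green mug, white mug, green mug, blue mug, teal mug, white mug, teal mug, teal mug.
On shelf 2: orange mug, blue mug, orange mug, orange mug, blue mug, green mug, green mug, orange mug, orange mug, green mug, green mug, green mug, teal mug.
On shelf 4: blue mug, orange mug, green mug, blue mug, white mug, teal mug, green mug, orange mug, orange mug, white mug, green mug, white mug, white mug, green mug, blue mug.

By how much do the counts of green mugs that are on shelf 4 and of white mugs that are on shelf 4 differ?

0

green mugs on shelf 4: 4. white mugs on shelf 4: 4.
|4 − 4| = 4 − 4 = 0.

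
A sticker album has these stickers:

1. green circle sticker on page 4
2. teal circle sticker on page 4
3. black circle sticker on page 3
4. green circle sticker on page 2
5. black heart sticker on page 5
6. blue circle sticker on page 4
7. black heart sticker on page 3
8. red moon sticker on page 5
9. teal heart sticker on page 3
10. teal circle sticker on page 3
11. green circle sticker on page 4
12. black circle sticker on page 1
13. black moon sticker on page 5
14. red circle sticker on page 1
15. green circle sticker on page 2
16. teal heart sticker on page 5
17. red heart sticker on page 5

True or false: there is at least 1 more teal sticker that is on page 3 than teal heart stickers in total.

There are 2 teal stickers on page 3.
There are 2 teal heart stickers.
The claim requires 2 − 2 = 0 ≥ 1, which does not hold.

False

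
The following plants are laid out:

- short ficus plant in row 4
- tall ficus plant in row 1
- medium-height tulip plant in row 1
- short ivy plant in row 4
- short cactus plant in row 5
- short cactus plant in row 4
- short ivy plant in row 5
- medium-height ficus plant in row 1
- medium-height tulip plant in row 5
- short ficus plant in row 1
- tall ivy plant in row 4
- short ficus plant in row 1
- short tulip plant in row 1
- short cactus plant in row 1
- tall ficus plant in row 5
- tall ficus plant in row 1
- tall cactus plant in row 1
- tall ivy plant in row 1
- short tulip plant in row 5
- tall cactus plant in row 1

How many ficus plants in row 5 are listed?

1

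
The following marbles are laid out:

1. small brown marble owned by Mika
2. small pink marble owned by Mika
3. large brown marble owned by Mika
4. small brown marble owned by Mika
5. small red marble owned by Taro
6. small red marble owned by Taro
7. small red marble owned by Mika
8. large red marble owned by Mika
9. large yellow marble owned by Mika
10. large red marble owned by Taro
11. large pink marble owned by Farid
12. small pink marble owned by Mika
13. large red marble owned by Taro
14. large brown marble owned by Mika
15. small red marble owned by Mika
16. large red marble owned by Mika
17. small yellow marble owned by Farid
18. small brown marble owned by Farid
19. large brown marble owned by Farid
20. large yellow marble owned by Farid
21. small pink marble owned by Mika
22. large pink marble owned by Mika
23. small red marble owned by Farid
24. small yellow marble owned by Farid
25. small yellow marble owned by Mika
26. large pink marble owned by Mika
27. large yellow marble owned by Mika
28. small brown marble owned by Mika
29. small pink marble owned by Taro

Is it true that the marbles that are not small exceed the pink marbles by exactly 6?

True

There are 13 marbles that are not small.
There are 7 pink marbles.
The claim requires 13 − 7 (= 6) to equal 6, which holds.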